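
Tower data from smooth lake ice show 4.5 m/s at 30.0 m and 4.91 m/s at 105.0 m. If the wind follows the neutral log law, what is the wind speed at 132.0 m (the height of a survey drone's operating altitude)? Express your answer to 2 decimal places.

Log law: V ∝ ln(z/z₀). From the pair, with r = V₁/V₂ = 0.91650,
ln z₀ = (ln z₁ − r·ln z₂)/(1 − r) = (3.4012 − 0.91650×4.6540)/0.08350 = -10.3486 → z₀ = 0.00003204 m
V₃ = V₁ · ln(z₃/z₀)/ln(z₁/z₀) = 4.5 × 15.2314/13.7498 = 4.9849 m/s

4.98 m/s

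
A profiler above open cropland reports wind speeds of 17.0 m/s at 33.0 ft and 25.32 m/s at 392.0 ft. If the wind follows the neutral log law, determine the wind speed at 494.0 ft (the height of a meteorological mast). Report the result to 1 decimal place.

Log law: V ∝ ln(z/z₀). From the pair, with r = V₁/V₂ = 0.67141,
ln z₀ = (ln z₁ − r·ln z₂)/(1 − r) = (3.4965 − 0.67141×5.9713)/0.32859 = -1.5601 → z₀ = 0.2101 ft
V₃ = V₁ · ln(z₃/z₀)/ln(z₁/z₀) = 17.0 × 7.7626/5.0566 = 26.0975 m/s

26.1 m/s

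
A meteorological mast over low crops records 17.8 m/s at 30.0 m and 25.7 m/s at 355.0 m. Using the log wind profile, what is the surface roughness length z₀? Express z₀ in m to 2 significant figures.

z₀ ≈ 0.11 m

Log law: V(z) ∝ ln(z/z₀). With r = V₁/V₂ = 17.8/25.7 = 0.69261,
r · ln(z₂/z₀) = ln(z₁/z₀) ⇒ ln z₀ = (ln z₁ − r·ln z₂)/(1 − r)
ln z₀ = (3.40120 − 0.69261×5.87212) / 0.30739 = -2.1662
z₀ = exp(-2.1662) = 0.1146 m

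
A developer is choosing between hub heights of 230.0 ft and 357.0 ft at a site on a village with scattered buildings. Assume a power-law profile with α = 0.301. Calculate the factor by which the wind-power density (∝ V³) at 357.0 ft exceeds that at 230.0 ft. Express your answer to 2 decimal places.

1.49

Speed ratio: V_B/V_A = (z_B/z_A)^α = (357.0/230.0)^0.301 = (1.5522)^0.301 = 1.14149
Power-density ratio: P_B/P_A = (V_B/V_A)³ = (1.14149)³ = 1.48737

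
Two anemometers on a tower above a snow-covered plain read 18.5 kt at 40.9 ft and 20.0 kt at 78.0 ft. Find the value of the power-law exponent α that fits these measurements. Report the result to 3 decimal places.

Power law: V₂/V₁ = (z₂/z₁)^α ⇒ α = ln(V₂/V₁) / ln(z₂/z₁)
α = ln(20.0/18.5) / ln(78.0/40.9) = ln(1.0811) / ln(1.9071)
  = 0.07796 / 0.64558 = 0.12076

α ≈ 0.121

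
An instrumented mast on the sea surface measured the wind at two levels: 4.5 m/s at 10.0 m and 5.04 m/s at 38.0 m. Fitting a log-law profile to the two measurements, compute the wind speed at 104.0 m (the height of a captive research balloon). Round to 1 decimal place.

Log law: V ∝ ln(z/z₀). From the pair, with r = V₁/V₂ = 0.89286,
ln z₀ = (ln z₁ − r·ln z₂)/(1 − r) = (2.3026 − 0.89286×3.6376)/0.10714 = -8.8224 → z₀ = 0.0001474 m
V₃ = V₁ · ln(z₃/z₀)/ln(z₁/z₀) = 4.5 × 13.4668/11.1250 = 5.4472 m/s

5.4 m/s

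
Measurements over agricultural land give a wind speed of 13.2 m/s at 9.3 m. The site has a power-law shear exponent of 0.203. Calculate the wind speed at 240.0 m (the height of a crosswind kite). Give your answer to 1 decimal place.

25.5 m/s

Power-law profile: V₂ = V₁ · (z₂/z₁)^α
V₂ = 13.2 × (240.0/9.3)^0.203 = 13.2 × (25.8065)^0.203
    = 13.2 × 1.9346 = 25.5361 m/s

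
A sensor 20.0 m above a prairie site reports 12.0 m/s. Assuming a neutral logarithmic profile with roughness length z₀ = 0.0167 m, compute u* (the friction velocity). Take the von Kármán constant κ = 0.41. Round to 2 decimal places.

u* ≈ 0.69 m/s

Log law: V(z) = (u*/κ) · ln(z/z₀) ⇒ u* = κ · V / ln(z/z₀)
u* = 0.41 × 12.0 / ln(20.0/0.0167) = 0.41 × 12.0 / 7.0881
   = 4.9200 / 7.0881 = 0.6941 m/s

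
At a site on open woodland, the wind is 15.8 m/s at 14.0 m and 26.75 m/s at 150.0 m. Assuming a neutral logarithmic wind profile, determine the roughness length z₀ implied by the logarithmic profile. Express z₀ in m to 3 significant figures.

z₀ ≈ 0.457 m

Log law: V(z) ∝ ln(z/z₀). With r = V₁/V₂ = 15.8/26.75 = 0.59065,
r · ln(z₂/z₀) = ln(z₁/z₀) ⇒ ln z₀ = (ln z₁ − r·ln z₂)/(1 − r)
ln z₀ = (2.63906 − 0.59065×5.01064) / 0.40935 = -0.7829
z₀ = exp(-0.7829) = 0.4571 m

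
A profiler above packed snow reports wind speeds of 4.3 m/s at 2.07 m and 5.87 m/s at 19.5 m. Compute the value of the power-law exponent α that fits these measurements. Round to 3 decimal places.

α ≈ 0.139

Power law: V₂/V₁ = (z₂/z₁)^α ⇒ α = ln(V₂/V₁) / ln(z₂/z₁)
α = ln(5.87/4.3) / ln(19.5/2.07) = ln(1.3651) / ln(9.4203)
  = 0.31124 / 2.24287 = 0.13877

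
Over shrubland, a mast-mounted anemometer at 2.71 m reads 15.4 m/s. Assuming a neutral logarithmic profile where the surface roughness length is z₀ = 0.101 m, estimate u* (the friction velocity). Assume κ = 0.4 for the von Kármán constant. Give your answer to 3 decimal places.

u* ≈ 1.873 m/s

Log law: V(z) = (u*/κ) · ln(z/z₀) ⇒ u* = κ · V / ln(z/z₀)
u* = 0.4 × 15.4 / ln(2.71/0.101) = 0.4 × 15.4 / 3.2896
   = 6.1600 / 3.2896 = 1.8726 m/s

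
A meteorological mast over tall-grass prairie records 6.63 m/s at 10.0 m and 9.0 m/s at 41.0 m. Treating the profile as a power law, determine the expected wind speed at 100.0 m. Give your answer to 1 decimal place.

10.9 m/s

First find α: α = ln(V₂/V₁)/ln(z₂/z₁) = ln(9.0/6.63)/ln(41.0/10.0) = 0.30562/1.41099 = 0.2166
Extrapolate from 41.0 m to 100.0 m: V₃ = 9.0 × (100.0/41.0)^0.2166 = 9.0 × 1.2130 = 10.9173 m/s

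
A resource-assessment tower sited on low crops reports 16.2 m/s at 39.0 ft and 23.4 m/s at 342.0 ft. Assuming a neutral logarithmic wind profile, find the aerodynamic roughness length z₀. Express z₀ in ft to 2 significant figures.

z₀ ≈ 0.29 ft

Log law: V(z) ∝ ln(z/z₀). With r = V₁/V₂ = 16.2/23.4 = 0.69231,
r · ln(z₂/z₀) = ln(z₁/z₀) ⇒ ln z₀ = (ln z₁ − r·ln z₂)/(1 − r)
ln z₀ = (3.66356 − 0.69231×5.83481) / 0.30769 = -1.2217
z₀ = exp(-1.2217) = 0.2947 ft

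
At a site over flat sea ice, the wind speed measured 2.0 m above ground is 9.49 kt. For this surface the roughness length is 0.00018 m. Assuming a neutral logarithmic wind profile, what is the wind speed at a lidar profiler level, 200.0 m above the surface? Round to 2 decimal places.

Log law: V(z) ∝ ln(z/z₀), so V₂/V₁ = ln(z₂/z₀) / ln(z₁/z₀).
ln(200.0/0.00018) = 13.9209, ln(2.0/0.00018) = 9.3157
V₂ = 9.49 × 13.9209/9.3157 = 9.49 × 1.4943 = 14.1813 kt

14.18 kt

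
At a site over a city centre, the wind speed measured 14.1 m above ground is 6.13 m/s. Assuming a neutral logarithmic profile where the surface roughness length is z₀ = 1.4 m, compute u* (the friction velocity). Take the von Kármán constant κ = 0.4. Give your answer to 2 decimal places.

Log law: V(z) = (u*/κ) · ln(z/z₀) ⇒ u* = κ · V / ln(z/z₀)
u* = 0.4 × 6.13 / ln(14.1/1.4) = 0.4 × 6.13 / 2.3097
   = 2.4520 / 2.3097 = 1.0616 m/s

u* ≈ 1.06 m/s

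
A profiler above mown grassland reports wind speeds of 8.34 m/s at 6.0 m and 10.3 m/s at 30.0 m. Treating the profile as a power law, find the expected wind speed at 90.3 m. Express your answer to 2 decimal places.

First find α: α = ln(V₂/V₁)/ln(z₂/z₁) = ln(10.3/8.34)/ln(30.0/6.0) = 0.21108/1.60944 = 0.1312
Extrapolate from 30.0 m to 90.3 m: V₃ = 10.3 × (90.3/30.0)^0.1312 = 10.3 × 1.1555 = 11.9015 m/s

11.90 m/s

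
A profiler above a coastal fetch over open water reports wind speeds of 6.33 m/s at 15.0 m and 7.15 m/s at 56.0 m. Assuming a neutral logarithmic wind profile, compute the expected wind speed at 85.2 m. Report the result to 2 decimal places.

7.41 m/s

Log law: V ∝ ln(z/z₀). From the pair, with r = V₁/V₂ = 0.88531,
ln z₀ = (ln z₁ − r·ln z₂)/(1 − r) = (2.7081 − 0.88531×4.0254)/0.11469 = -7.4609 → z₀ = 0.0005752 m
V₃ = V₁ · ln(z₃/z₀)/ln(z₁/z₀) = 6.33 × 11.9059/10.1689 = 7.4112 m/s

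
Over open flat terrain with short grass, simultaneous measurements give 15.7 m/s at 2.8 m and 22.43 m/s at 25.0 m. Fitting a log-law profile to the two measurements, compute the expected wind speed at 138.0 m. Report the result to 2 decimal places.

27.68 m/s

Log law: V ∝ ln(z/z₀). From the pair, with r = V₁/V₂ = 0.69996,
ln z₀ = (ln z₁ − r·ln z₂)/(1 − r) = (1.0296 − 0.69996×3.2189)/0.30004 = -4.0776 → z₀ = 0.01695 m
V₃ = V₁ · ln(z₃/z₀)/ln(z₁/z₀) = 15.7 × 9.0048/5.1072 = 27.6817 m/s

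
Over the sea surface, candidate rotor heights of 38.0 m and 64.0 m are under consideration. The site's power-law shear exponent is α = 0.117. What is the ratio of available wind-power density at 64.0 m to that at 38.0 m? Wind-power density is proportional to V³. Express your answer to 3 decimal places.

Speed ratio: V_B/V_A = (z_B/z_A)^α = (64.0/38.0)^0.117 = (1.6842)^0.117 = 1.06289
Power-density ratio: P_B/P_A = (V_B/V_A)³ = (1.06289)³ = 1.20078

1.201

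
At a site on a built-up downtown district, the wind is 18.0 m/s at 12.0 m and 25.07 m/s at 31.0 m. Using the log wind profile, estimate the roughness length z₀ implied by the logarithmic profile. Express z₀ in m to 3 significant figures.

Log law: V(z) ∝ ln(z/z₀). With r = V₁/V₂ = 18.0/25.07 = 0.71799,
r · ln(z₂/z₀) = ln(z₁/z₀) ⇒ ln z₀ = (ln z₁ − r·ln z₂)/(1 − r)
ln z₀ = (2.48491 − 0.71799×3.43399) / 0.28201 = 0.0686
z₀ = exp(0.0686) = 1.071 m

z₀ ≈ 1.07 m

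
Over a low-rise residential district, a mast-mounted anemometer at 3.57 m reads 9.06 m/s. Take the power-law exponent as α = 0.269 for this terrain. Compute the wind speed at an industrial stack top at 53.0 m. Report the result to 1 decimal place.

Power-law profile: V₂ = V₁ · (z₂/z₁)^α
V₂ = 9.06 × (53.0/3.57)^0.269 = 9.06 × (14.8459)^0.269
    = 9.06 × 2.0662 = 18.7193 m/s

18.7 m/s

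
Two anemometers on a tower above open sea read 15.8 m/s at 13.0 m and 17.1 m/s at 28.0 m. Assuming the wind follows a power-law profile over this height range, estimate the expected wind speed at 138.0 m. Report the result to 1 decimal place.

First find α: α = ln(V₂/V₁)/ln(z₂/z₁) = ln(17.1/15.8)/ln(28.0/13.0) = 0.07907/0.76726 = 0.1031
Extrapolate from 28.0 m to 138.0 m: V₃ = 17.1 × (138.0/28.0)^0.1031 = 17.1 × 1.1787 = 20.1550 m/s

20.2 m/s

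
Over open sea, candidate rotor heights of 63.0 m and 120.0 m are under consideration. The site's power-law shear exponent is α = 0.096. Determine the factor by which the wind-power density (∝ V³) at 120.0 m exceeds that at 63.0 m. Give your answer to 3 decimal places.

1.204

Speed ratio: V_B/V_A = (z_B/z_A)^α = (120.0/63.0)^0.096 = (1.9048)^0.096 = 1.06381
Power-density ratio: P_B/P_A = (V_B/V_A)³ = (1.06381)³ = 1.20391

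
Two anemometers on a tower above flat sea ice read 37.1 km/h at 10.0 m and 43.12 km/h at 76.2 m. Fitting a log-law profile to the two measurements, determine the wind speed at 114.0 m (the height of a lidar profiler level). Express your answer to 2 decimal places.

44.31 km/h

Log law: V ∝ ln(z/z₀). From the pair, with r = V₁/V₂ = 0.86039,
ln z₀ = (ln z₁ − r·ln z₂)/(1 − r) = (2.3026 − 0.86039×4.3334)/0.13961 = -10.2127 → z₀ = 0.00003670 m
V₃ = V₁ · ln(z₃/z₀)/ln(z₁/z₀) = 37.1 × 14.9489/12.5152 = 44.3142 km/h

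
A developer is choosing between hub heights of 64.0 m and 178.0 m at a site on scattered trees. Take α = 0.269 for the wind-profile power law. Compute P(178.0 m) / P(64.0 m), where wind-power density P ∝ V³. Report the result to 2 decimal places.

2.28

Speed ratio: V_B/V_A = (z_B/z_A)^α = (178.0/64.0)^0.269 = (2.7812)^0.269 = 1.31674
Power-density ratio: P_B/P_A = (V_B/V_A)³ = (1.31674)³ = 2.28298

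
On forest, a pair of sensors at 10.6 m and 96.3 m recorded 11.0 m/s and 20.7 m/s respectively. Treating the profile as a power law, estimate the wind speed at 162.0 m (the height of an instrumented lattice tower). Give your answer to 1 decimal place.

First find α: α = ln(V₂/V₁)/ln(z₂/z₁) = ln(20.7/11.0)/ln(96.3/10.6) = 0.63224/2.20661 = 0.2865
Extrapolate from 96.3 m to 162.0 m: V₃ = 20.7 × (162.0/96.3)^0.2865 = 20.7 × 1.1607 = 24.0266 m/s

24.0 m/s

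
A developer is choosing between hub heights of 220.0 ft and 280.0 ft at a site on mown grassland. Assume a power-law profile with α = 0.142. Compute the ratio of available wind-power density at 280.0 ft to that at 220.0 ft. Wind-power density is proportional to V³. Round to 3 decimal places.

1.108

Speed ratio: V_B/V_A = (z_B/z_A)^α = (280.0/220.0)^0.142 = (1.2727)^0.142 = 1.03484
Power-density ratio: P_B/P_A = (V_B/V_A)³ = (1.03484)³ = 1.10820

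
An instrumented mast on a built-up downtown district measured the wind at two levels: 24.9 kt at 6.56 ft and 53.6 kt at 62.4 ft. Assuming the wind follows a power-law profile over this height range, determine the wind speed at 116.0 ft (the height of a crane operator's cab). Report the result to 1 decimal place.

66.2 kt

First find α: α = ln(V₂/V₁)/ln(z₂/z₁) = ln(53.6/24.9)/ln(62.4/6.56) = 0.76668/2.25257 = 0.3404
Extrapolate from 62.4 ft to 116.0 ft: V₃ = 53.6 × (116.0/62.4)^0.3404 = 53.6 × 1.2349 = 66.1933 kt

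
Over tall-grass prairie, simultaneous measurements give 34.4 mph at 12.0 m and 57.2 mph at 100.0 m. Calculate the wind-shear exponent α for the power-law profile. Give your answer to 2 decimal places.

Power law: V₂/V₁ = (z₂/z₁)^α ⇒ α = ln(V₂/V₁) / ln(z₂/z₁)
α = ln(57.2/34.4) / ln(100.0/12.0) = ln(1.6628) / ln(8.3333)
  = 0.50850 / 2.12026 = 0.23983

α ≈ 0.24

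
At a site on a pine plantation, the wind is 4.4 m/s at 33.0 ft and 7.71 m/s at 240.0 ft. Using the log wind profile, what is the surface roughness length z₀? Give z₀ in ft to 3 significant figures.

z₀ ≈ 2.36 ft

Log law: V(z) ∝ ln(z/z₀). With r = V₁/V₂ = 4.4/7.71 = 0.57069,
r · ln(z₂/z₀) = ln(z₁/z₀) ⇒ ln z₀ = (ln z₁ − r·ln z₂)/(1 − r)
ln z₀ = (3.49651 − 0.57069×5.48064) / 0.42931 = 0.8590
z₀ = exp(0.8590) = 2.361 ft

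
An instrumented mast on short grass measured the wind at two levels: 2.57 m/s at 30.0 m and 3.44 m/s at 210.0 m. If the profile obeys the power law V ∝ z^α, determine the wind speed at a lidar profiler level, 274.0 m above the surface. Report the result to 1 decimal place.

First find α: α = ln(V₂/V₁)/ln(z₂/z₁) = ln(3.44/2.57)/ln(210.0/30.0) = 0.29157/1.94591 = 0.1498
Extrapolate from 210.0 m to 274.0 m: V₃ = 3.44 × (274.0/210.0)^0.1498 = 3.44 × 1.0407 = 3.5799 m/s

3.6 m/s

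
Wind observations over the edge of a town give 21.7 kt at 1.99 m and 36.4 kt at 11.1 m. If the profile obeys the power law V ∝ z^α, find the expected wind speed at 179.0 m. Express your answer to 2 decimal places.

84.04 kt

First find α: α = ln(V₂/V₁)/ln(z₂/z₁) = ln(36.4/21.7)/ln(11.1/1.99) = 0.51726/1.71881 = 0.3009
Extrapolate from 11.1 m to 179.0 m: V₃ = 36.4 × (179.0/11.1)^0.3009 = 36.4 × 2.3088 = 84.0415 kt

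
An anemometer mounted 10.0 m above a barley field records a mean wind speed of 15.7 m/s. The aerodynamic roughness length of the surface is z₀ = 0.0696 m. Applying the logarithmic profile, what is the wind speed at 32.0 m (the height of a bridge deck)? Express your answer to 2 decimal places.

Log law: V(z) ∝ ln(z/z₀), so V₂/V₁ = ln(z₂/z₀) / ln(z₁/z₀).
ln(32.0/0.0696) = 6.1307, ln(10.0/0.0696) = 4.9676
V₂ = 15.7 × 6.1307/4.9676 = 15.7 × 1.2341 = 19.3761 m/s

19.38 m/s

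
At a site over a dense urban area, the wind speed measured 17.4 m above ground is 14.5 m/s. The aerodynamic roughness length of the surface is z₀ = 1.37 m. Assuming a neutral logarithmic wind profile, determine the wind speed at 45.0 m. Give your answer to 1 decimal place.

Log law: V(z) ∝ ln(z/z₀), so V₂/V₁ = ln(z₂/z₀) / ln(z₁/z₀).
ln(45.0/1.37) = 3.4919, ln(17.4/1.37) = 2.5417
V₂ = 14.5 × 3.4919/2.5417 = 14.5 × 1.3738 = 19.9208 m/s

19.9 m/s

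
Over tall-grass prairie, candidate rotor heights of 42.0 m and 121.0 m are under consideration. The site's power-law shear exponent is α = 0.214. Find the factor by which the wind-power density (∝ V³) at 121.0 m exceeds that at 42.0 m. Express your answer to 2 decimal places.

1.97

Speed ratio: V_B/V_A = (z_B/z_A)^α = (121.0/42.0)^0.214 = (2.8810)^0.214 = 1.25412
Power-density ratio: P_B/P_A = (V_B/V_A)³ = (1.25412)³ = 1.97252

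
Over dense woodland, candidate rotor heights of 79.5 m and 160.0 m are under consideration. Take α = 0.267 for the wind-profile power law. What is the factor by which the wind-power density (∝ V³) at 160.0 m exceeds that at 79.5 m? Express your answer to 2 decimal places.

1.75

Speed ratio: V_B/V_A = (z_B/z_A)^α = (160.0/79.5)^0.267 = (2.0126)^0.267 = 1.20532
Power-density ratio: P_B/P_A = (V_B/V_A)³ = (1.20532)³ = 1.75108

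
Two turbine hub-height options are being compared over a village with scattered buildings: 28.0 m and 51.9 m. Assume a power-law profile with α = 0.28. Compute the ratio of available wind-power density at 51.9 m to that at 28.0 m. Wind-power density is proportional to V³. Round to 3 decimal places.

Speed ratio: V_B/V_A = (z_B/z_A)^α = (51.9/28.0)^0.28 = (1.8536)^0.28 = 1.18862
Power-density ratio: P_B/P_A = (V_B/V_A)³ = (1.18862)³ = 1.67930

1.679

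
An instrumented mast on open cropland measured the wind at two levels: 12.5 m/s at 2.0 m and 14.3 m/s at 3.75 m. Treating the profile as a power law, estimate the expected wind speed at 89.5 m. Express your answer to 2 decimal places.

28.20 m/s

First find α: α = ln(V₂/V₁)/ln(z₂/z₁) = ln(14.3/12.5)/ln(3.75/2.0) = 0.13453/0.62861 = 0.2140
Extrapolate from 3.75 m to 89.5 m: V₃ = 14.3 × (89.5/3.75)^0.2140 = 14.3 × 1.9718 = 28.1970 m/s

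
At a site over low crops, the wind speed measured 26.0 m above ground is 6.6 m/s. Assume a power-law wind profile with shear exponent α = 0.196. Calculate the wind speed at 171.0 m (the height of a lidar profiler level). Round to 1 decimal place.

9.5 m/s

Power-law profile: V₂ = V₁ · (z₂/z₁)^α
V₂ = 6.6 × (171.0/26.0)^0.196 = 6.6 × (6.5769)^0.196
    = 6.6 × 1.4465 = 9.5472 m/s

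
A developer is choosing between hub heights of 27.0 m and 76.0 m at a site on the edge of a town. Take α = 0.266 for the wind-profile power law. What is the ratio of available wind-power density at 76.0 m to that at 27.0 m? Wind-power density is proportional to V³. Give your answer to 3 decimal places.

Speed ratio: V_B/V_A = (z_B/z_A)^α = (76.0/27.0)^0.266 = (2.8148)^0.266 = 1.31690
Power-density ratio: P_B/P_A = (V_B/V_A)³ = (1.31690)³ = 2.28382

2.284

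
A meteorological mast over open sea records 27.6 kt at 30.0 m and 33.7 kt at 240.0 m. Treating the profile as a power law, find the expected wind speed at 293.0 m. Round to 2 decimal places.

First find α: α = ln(V₂/V₁)/ln(z₂/z₁) = ln(33.7/27.6)/ln(240.0/30.0) = 0.19968/2.07944 = 0.0960
Extrapolate from 240.0 m to 293.0 m: V₃ = 33.7 × (293.0/240.0)^0.0960 = 33.7 × 1.0193 = 34.3519 kt

34.35 kt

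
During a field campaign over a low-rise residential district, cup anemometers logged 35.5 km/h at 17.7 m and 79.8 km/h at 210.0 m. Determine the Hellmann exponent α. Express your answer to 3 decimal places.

Power law: V₂/V₁ = (z₂/z₁)^α ⇒ α = ln(V₂/V₁) / ln(z₂/z₁)
α = ln(79.8/35.5) / ln(210.0/17.7) = ln(2.2479) / ln(11.8644)
  = 0.80999 / 2.47354 = 0.32746

α ≈ 0.327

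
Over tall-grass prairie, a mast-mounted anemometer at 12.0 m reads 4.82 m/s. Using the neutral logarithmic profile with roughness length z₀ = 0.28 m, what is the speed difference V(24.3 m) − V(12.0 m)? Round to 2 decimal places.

0.90 m/s

Log law: V₂ = V₁ · ln(z₂/z₀)/ln(z₁/z₀) = 4.82 × 4.4634/3.7579 = 5.7250 m/s
ΔV = 5.7250 − 4.82 = 0.9050 m/s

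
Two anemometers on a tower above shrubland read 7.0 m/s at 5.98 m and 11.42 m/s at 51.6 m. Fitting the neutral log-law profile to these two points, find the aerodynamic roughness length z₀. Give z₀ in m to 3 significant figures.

Log law: V(z) ∝ ln(z/z₀). With r = V₁/V₂ = 7.0/11.42 = 0.61296,
r · ln(z₂/z₀) = ln(z₁/z₀) ⇒ ln z₀ = (ln z₁ − r·ln z₂)/(1 − r)
ln z₀ = (1.78842 − 0.61296×3.94352) / 0.38704 = -1.6246
z₀ = exp(-1.6246) = 0.1970 m

z₀ ≈ 0.197 m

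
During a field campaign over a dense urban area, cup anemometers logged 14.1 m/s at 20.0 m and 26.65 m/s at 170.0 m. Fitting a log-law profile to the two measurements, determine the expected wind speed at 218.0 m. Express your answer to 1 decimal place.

Log law: V ∝ ln(z/z₀). From the pair, with r = V₁/V₂ = 0.52908,
ln z₀ = (ln z₁ − r·ln z₂)/(1 − r) = (2.9957 − 0.52908×5.1358)/0.47092 = 0.5914 → z₀ = 1.806 m
V₃ = V₁ · ln(z₃/z₀)/ln(z₁/z₀) = 14.1 × 4.7931/2.4044 = 28.1084 m/s

28.1 m/s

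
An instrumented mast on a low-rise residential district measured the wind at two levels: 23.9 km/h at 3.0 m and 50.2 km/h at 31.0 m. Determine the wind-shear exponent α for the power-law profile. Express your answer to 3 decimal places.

α ≈ 0.318

Power law: V₂/V₁ = (z₂/z₁)^α ⇒ α = ln(V₂/V₁) / ln(z₂/z₁)
α = ln(50.2/23.9) / ln(31.0/3.0) = ln(2.1004) / ln(10.3333)
  = 0.74214 / 2.33537 = 0.31778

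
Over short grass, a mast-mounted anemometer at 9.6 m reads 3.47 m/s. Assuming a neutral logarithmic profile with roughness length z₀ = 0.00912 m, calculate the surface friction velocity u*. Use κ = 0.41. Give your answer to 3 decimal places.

u* ≈ 0.204 m/s

Log law: V(z) = (u*/κ) · ln(z/z₀) ⇒ u* = κ · V / ln(z/z₀)
u* = 0.41 × 3.47 / ln(9.6/0.00912) = 0.41 × 3.47 / 6.9590
   = 1.4227 / 6.9590 = 0.2044 m/s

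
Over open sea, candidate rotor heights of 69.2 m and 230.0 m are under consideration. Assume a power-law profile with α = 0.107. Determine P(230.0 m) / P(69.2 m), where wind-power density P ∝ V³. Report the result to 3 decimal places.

Speed ratio: V_B/V_A = (z_B/z_A)^α = (230.0/69.2)^0.107 = (3.3237)^0.107 = 1.13714
Power-density ratio: P_B/P_A = (V_B/V_A)³ = (1.13714)³ = 1.47042

1.470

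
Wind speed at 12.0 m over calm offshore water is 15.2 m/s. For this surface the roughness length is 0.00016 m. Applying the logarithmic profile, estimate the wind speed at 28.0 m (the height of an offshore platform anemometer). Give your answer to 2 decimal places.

16.35 m/s

Log law: V(z) ∝ ln(z/z₀), so V₂/V₁ = ln(z₂/z₀) / ln(z₁/z₀).
ln(28.0/0.00016) = 12.0725, ln(12.0/0.00016) = 11.2252
V₂ = 15.2 × 12.0725/11.2252 = 15.2 × 1.0755 = 16.3473 m/s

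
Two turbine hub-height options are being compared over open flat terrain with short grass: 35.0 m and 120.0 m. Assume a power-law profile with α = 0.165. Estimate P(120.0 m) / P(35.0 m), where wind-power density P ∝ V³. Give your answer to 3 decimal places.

Speed ratio: V_B/V_A = (z_B/z_A)^α = (120.0/35.0)^0.165 = (3.4286)^0.165 = 1.22544
Power-density ratio: P_B/P_A = (V_B/V_A)³ = (1.22544)³ = 1.84027

1.840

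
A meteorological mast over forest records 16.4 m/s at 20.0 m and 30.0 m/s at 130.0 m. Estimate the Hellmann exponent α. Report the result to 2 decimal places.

Power law: V₂/V₁ = (z₂/z₁)^α ⇒ α = ln(V₂/V₁) / ln(z₂/z₁)
α = ln(30.0/16.4) / ln(130.0/20.0) = ln(1.8293) / ln(6.5000)
  = 0.60392 / 1.87180 = 0.32264

α ≈ 0.32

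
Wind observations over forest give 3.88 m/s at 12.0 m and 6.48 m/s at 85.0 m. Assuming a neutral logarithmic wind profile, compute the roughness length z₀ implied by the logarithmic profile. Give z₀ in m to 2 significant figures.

z₀ ≈ 0.65 m

Log law: V(z) ∝ ln(z/z₀). With r = V₁/V₂ = 3.88/6.48 = 0.59877,
r · ln(z₂/z₀) = ln(z₁/z₀) ⇒ ln z₀ = (ln z₁ − r·ln z₂)/(1 − r)
ln z₀ = (2.48491 − 0.59877×4.44265) / 0.40123 = -0.4367
z₀ = exp(-0.4367) = 0.6462 m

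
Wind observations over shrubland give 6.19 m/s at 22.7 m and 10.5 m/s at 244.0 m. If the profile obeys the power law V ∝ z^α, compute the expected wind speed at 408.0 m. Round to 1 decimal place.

First find α: α = ln(V₂/V₁)/ln(z₂/z₁) = ln(10.5/6.19)/ln(244.0/22.7) = 0.52844/2.37480 = 0.2225
Extrapolate from 244.0 m to 408.0 m: V₃ = 10.5 × (408.0/244.0)^0.2225 = 10.5 × 1.1212 = 11.7726 m/s

11.8 m/s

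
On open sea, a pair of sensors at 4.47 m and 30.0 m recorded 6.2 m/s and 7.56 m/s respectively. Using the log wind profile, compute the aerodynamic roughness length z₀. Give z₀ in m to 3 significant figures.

Log law: V(z) ∝ ln(z/z₀). With r = V₁/V₂ = 6.2/7.56 = 0.82011,
r · ln(z₂/z₀) = ln(z₁/z₀) ⇒ ln z₀ = (ln z₁ − r·ln z₂)/(1 − r)
ln z₀ = (1.49739 − 0.82011×3.40120) / 0.17989 = -7.1817
z₀ = exp(-7.1817) = 0.0007603 m

z₀ ≈ 0.000760 m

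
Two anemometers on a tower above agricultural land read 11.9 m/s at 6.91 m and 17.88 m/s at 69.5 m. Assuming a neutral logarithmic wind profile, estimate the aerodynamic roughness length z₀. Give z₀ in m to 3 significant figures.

z₀ ≈ 0.0699 m

Log law: V(z) ∝ ln(z/z₀). With r = V₁/V₂ = 11.9/17.88 = 0.66555,
r · ln(z₂/z₀) = ln(z₁/z₀) ⇒ ln z₀ = (ln z₁ − r·ln z₂)/(1 − r)
ln z₀ = (1.93297 − 0.66555×4.24133) / 0.33445 = -2.6606
z₀ = exp(-2.6606) = 0.06991 m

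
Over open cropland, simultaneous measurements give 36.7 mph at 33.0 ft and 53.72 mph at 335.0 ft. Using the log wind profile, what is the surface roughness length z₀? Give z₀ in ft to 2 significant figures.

Log law: V(z) ∝ ln(z/z₀). With r = V₁/V₂ = 36.7/53.72 = 0.68317,
r · ln(z₂/z₀) = ln(z₁/z₀) ⇒ ln z₀ = (ln z₁ − r·ln z₂)/(1 − r)
ln z₀ = (3.49651 − 0.68317×5.81413) / 0.31683 = -1.5010
z₀ = exp(-1.5010) = 0.2229 ft

z₀ ≈ 0.22 ft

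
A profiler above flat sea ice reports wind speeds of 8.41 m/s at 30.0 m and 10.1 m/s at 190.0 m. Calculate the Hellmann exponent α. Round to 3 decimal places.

α ≈ 0.099

Power law: V₂/V₁ = (z₂/z₁)^α ⇒ α = ln(V₂/V₁) / ln(z₂/z₁)
α = ln(10.1/8.41) / ln(190.0/30.0) = ln(1.2010) / ln(6.3333)
  = 0.18311 / 1.84583 = 0.09920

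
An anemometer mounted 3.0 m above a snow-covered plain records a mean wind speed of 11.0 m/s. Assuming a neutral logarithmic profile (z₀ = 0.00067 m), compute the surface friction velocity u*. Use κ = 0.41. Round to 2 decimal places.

Log law: V(z) = (u*/κ) · ln(z/z₀) ⇒ u* = κ · V / ln(z/z₀)
u* = 0.41 × 11.0 / ln(3.0/0.00067) = 0.41 × 11.0 / 8.4068
   = 4.5100 / 8.4068 = 0.5365 m/s

u* ≈ 0.54 m/s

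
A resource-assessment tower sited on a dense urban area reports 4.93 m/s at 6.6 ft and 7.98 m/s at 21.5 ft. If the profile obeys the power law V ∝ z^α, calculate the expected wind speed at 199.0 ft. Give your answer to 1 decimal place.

First find α: α = ln(V₂/V₁)/ln(z₂/z₁) = ln(7.98/4.93)/ln(21.5/6.6) = 0.48160/1.18098 = 0.4078
Extrapolate from 21.5 ft to 199.0 ft: V₃ = 7.98 × (199.0/21.5)^0.4078 = 7.98 × 2.4780 = 19.7744 m/s

19.8 m/s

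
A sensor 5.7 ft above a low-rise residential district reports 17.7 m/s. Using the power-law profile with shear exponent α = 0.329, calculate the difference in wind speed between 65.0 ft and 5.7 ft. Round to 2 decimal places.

21.72 m/s

Power law: V₂ = V₁ · (z₂/z₁)^α = 17.7 × (11.4035)^0.329 = 39.4220 m/s
ΔV = 39.4220 − 17.7 = 21.7220 m/s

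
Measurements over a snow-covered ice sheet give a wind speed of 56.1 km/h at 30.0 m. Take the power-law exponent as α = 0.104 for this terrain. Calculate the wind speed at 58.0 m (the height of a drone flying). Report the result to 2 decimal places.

Power-law profile: V₂ = V₁ · (z₂/z₁)^α
V₂ = 56.1 × (58.0/30.0)^0.104 = 56.1 × (1.9333)^0.104
    = 56.1 × 1.0710 = 60.0812 km/h

60.08 km/h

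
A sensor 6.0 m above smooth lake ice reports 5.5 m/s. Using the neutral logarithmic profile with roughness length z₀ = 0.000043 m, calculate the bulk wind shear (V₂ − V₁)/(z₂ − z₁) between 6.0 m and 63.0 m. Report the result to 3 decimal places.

Log law: V₂ = V₁ · ln(z₂/z₀)/ln(z₁/z₀) = 5.5 × 14.1974/11.8461 = 6.5917 m/s
ΔV/Δz = (6.5917 − 5.5)/(63.0 − 6.0) = 1.0917/57.0000 = 0.01915 m/s/m

0.019 m/s/m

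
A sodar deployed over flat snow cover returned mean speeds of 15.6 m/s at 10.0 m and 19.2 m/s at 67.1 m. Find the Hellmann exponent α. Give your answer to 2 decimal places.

α ≈ 0.11

Power law: V₂/V₁ = (z₂/z₁)^α ⇒ α = ln(V₂/V₁) / ln(z₂/z₁)
α = ln(19.2/15.6) / ln(67.1/10.0) = ln(1.2308) / ln(6.7100)
  = 0.20764 / 1.90360 = 0.10908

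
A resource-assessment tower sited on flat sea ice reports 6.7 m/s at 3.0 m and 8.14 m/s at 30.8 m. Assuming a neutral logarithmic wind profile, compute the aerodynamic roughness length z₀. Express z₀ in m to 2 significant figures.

Log law: V(z) ∝ ln(z/z₀). With r = V₁/V₂ = 6.7/8.14 = 0.82310,
r · ln(z₂/z₀) = ln(z₁/z₀) ⇒ ln z₀ = (ln z₁ − r·ln z₂)/(1 − r)
ln z₀ = (1.09861 − 0.82310×3.42751) / 0.17690 = -9.7373
z₀ = exp(-9.7373) = 0.00005904 m

z₀ ≈ 0.000059 m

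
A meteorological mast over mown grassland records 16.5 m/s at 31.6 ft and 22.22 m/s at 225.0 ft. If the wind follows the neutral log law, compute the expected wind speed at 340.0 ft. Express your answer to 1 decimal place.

Log law: V ∝ ln(z/z₀). From the pair, with r = V₁/V₂ = 0.74257,
ln z₀ = (ln z₁ − r·ln z₂)/(1 − r) = (3.4532 − 0.74257×5.4161)/0.25743 = -2.2092 → z₀ = 0.1098 ft
V₃ = V₁ · ln(z₃/z₀)/ln(z₁/z₀) = 16.5 × 8.0381/5.6623 = 23.4230 m/s

23.4 m/s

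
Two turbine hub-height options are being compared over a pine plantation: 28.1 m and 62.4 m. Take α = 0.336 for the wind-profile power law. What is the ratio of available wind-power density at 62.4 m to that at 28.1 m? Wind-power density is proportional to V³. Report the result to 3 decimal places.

2.235

Speed ratio: V_B/V_A = (z_B/z_A)^α = (62.4/28.1)^0.336 = (2.2206)^0.336 = 1.30742
Power-density ratio: P_B/P_A = (V_B/V_A)³ = (1.30742)³ = 2.23486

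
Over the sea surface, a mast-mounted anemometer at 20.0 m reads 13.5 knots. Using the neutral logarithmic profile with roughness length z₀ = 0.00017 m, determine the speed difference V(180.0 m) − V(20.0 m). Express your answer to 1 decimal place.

Log law: V₂ = V₁ · ln(z₂/z₀)/ln(z₁/z₀) = 13.5 × 13.8727/11.6754 = 16.0406 knots
ΔV = 16.0406 − 13.5 = 2.5406 knots

2.5 knots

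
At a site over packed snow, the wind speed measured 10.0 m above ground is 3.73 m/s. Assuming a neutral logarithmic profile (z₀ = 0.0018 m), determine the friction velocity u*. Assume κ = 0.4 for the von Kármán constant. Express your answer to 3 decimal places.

Log law: V(z) = (u*/κ) · ln(z/z₀) ⇒ u* = κ · V / ln(z/z₀)
u* = 0.4 × 3.73 / ln(10.0/0.0018) = 0.4 × 3.73 / 8.6226
   = 1.4920 / 8.6226 = 0.1730 m/s

u* ≈ 0.173 m/s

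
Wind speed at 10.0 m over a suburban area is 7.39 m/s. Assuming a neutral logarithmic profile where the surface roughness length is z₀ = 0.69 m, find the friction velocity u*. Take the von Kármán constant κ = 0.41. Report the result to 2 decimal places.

u* ≈ 1.13 m/s

Log law: V(z) = (u*/κ) · ln(z/z₀) ⇒ u* = κ · V / ln(z/z₀)
u* = 0.41 × 7.39 / ln(10.0/0.69) = 0.41 × 7.39 / 2.6736
   = 3.0299 / 2.6736 = 1.1332 m/s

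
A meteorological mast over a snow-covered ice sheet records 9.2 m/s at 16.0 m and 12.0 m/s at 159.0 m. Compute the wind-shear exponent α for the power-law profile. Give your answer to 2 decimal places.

Power law: V₂/V₁ = (z₂/z₁)^α ⇒ α = ln(V₂/V₁) / ln(z₂/z₁)
α = ln(12.0/9.2) / ln(159.0/16.0) = ln(1.3043) / ln(9.9375)
  = 0.26570 / 2.29632 = 0.11571

α ≈ 0.12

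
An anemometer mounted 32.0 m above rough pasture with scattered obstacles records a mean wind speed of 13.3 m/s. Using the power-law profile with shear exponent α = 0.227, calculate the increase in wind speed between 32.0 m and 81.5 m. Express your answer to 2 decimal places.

Power law: V₂ = V₁ · (z₂/z₁)^α = 13.3 × (2.5469)^0.227 = 16.4443 m/s
ΔV = 16.4443 − 13.3 = 3.1443 m/s

3.14 m/s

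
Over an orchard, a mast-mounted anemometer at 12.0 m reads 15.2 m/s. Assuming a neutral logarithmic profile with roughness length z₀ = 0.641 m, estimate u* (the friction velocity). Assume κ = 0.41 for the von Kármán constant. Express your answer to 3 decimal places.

Log law: V(z) = (u*/κ) · ln(z/z₀) ⇒ u* = κ · V / ln(z/z₀)
u* = 0.41 × 15.2 / ln(12.0/0.641) = 0.41 × 15.2 / 2.9296
   = 6.2320 / 2.9296 = 2.1272 m/s

u* ≈ 2.127 m/s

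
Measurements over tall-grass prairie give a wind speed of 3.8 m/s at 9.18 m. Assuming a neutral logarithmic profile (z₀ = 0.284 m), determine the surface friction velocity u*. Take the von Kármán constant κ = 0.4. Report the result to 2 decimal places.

Log law: V(z) = (u*/κ) · ln(z/z₀) ⇒ u* = κ · V / ln(z/z₀)
u* = 0.4 × 3.8 / ln(9.18/0.284) = 0.4 × 3.8 / 3.4758
   = 1.5200 / 3.4758 = 0.4373 m/s

u* ≈ 0.44 m/s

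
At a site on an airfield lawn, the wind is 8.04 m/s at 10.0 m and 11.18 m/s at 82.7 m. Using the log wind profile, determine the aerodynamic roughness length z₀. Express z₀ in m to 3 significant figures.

z₀ ≈ 0.0447 m

Log law: V(z) ∝ ln(z/z₀). With r = V₁/V₂ = 8.04/11.18 = 0.71914,
r · ln(z₂/z₀) = ln(z₁/z₀) ⇒ ln z₀ = (ln z₁ − r·ln z₂)/(1 − r)
ln z₀ = (2.30259 − 0.71914×4.41522) / 0.28086 = -3.1068
z₀ = exp(-3.1068) = 0.04474 m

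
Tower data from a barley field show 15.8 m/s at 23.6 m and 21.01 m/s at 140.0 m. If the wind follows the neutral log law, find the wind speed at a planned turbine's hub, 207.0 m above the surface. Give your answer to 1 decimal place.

22.2 m/s

Log law: V ∝ ln(z/z₀). From the pair, with r = V₁/V₂ = 0.75202,
ln z₀ = (ln z₁ − r·ln z₂)/(1 − r) = (3.1612 − 0.75202×4.9416)/0.24798 = -2.2380 → z₀ = 0.1067 m
V₃ = V₁ · ln(z₃/z₀)/ln(z₁/z₀) = 15.8 × 7.5708/5.3993 = 22.1544 m/s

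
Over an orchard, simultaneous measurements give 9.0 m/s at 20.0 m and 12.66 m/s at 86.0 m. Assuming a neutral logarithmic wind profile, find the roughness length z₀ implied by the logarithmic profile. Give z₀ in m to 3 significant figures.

z₀ ≈ 0.554 m

Log law: V(z) ∝ ln(z/z₀). With r = V₁/V₂ = 9.0/12.66 = 0.71090,
r · ln(z₂/z₀) = ln(z₁/z₀) ⇒ ln z₀ = (ln z₁ − r·ln z₂)/(1 − r)
ln z₀ = (2.99573 − 0.71090×4.45435) / 0.28910 = -0.5910
z₀ = exp(-0.5910) = 0.5538 m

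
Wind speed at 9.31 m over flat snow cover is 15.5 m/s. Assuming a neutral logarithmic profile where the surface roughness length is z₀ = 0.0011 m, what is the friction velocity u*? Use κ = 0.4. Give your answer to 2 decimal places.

u* ≈ 0.69 m/s

Log law: V(z) = (u*/κ) · ln(z/z₀) ⇒ u* = κ · V / ln(z/z₀)
u* = 0.4 × 15.5 / ln(9.31/0.0011) = 0.4 × 15.5 / 9.0435
   = 6.2000 / 9.0435 = 0.6856 m/s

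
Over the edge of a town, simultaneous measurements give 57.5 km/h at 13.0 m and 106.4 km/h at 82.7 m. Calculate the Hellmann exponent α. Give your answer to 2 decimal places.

α ≈ 0.33

Power law: V₂/V₁ = (z₂/z₁)^α ⇒ α = ln(V₂/V₁) / ln(z₂/z₁)
α = ln(106.4/57.5) / ln(82.7/13.0) = ln(1.8504) / ln(6.3615)
  = 0.61542 / 1.85027 = 0.33261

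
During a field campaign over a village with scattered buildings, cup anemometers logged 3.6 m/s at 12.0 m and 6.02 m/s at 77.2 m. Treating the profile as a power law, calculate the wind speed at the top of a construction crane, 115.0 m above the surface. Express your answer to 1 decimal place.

6.7 m/s

First find α: α = ln(V₂/V₁)/ln(z₂/z₁) = ln(6.02/3.6)/ln(77.2/12.0) = 0.51415/1.86149 = 0.2762
Extrapolate from 77.2 m to 115.0 m: V₃ = 6.02 × (115.0/77.2)^0.2762 = 6.02 × 1.1164 = 6.7205 m/s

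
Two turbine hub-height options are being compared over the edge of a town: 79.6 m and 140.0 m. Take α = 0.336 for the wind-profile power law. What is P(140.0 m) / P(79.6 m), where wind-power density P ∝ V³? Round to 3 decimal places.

1.767

Speed ratio: V_B/V_A = (z_B/z_A)^α = (140.0/79.6)^0.336 = (1.7588)^0.336 = 1.20891
Power-density ratio: P_B/P_A = (V_B/V_A)³ = (1.20891)³ = 1.76676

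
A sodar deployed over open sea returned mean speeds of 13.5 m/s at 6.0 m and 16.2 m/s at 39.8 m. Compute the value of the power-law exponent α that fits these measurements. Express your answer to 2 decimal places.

α ≈ 0.10

Power law: V₂/V₁ = (z₂/z₁)^α ⇒ α = ln(V₂/V₁) / ln(z₂/z₁)
α = ln(16.2/13.5) / ln(39.8/6.0) = ln(1.2000) / ln(6.6333)
  = 0.18232 / 1.89211 = 0.09636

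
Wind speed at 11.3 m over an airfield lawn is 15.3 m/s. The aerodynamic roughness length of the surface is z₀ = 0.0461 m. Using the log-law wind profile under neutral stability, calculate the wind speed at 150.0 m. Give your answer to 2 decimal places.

Log law: V(z) ∝ ln(z/z₀), so V₂/V₁ = ln(z₂/z₀) / ln(z₁/z₀).
ln(150.0/0.0461) = 8.0876, ln(11.3/0.0461) = 5.5017
V₂ = 15.3 × 8.0876/5.5017 = 15.3 × 1.4700 = 22.4910 m/s

22.49 m/s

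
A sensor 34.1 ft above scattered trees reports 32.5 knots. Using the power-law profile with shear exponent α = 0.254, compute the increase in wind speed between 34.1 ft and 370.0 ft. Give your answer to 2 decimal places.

27.05 knots

Power law: V₂ = V₁ · (z₂/z₁)^α = 32.5 × (10.8504)^0.254 = 59.5507 knots
ΔV = 59.5507 − 32.5 = 27.0507 knots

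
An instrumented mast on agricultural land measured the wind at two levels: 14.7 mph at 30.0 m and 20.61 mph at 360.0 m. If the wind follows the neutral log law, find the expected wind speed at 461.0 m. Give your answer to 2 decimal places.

21.20 mph

Log law: V ∝ ln(z/z₀). From the pair, with r = V₁/V₂ = 0.71325,
ln z₀ = (ln z₁ − r·ln z₂)/(1 − r) = (3.4012 − 0.71325×5.8861)/0.28675 = -2.7795 → z₀ = 0.06207 m
V₃ = V₁ · ln(z₃/z₀)/ln(z₁/z₀) = 14.7 × 8.9129/6.1807 = 21.1982 mph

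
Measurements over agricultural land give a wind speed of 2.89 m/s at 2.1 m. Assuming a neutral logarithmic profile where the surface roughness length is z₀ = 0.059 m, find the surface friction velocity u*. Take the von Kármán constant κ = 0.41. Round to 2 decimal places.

u* ≈ 0.33 m/s

Log law: V(z) = (u*/κ) · ln(z/z₀) ⇒ u* = κ · V / ln(z/z₀)
u* = 0.41 × 2.89 / ln(2.1/0.059) = 0.41 × 2.89 / 3.5722
   = 1.1849 / 3.5722 = 0.3317 m/s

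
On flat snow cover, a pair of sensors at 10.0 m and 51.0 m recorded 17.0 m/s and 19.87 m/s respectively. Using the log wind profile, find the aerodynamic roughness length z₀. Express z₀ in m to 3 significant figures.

z₀ ≈ 0.000644 m

Log law: V(z) ∝ ln(z/z₀). With r = V₁/V₂ = 17.0/19.87 = 0.85556,
r · ln(z₂/z₀) = ln(z₁/z₀) ⇒ ln z₀ = (ln z₁ − r·ln z₂)/(1 − r)
ln z₀ = (2.30259 − 0.85556×3.93183) / 0.14444 = -7.3480
z₀ = exp(-7.3480) = 0.0006439 m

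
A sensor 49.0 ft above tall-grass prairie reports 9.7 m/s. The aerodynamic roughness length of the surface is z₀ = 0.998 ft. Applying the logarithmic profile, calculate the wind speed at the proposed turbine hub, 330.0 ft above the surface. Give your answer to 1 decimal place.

14.5 m/s

Log law: V(z) ∝ ln(z/z₀), so V₂/V₁ = ln(z₂/z₀) / ln(z₁/z₀).
ln(330.0/0.998) = 5.8011, ln(49.0/0.998) = 3.8938
V₂ = 9.7 × 5.8011/3.8938 = 9.7 × 1.4898 = 14.4513 m/s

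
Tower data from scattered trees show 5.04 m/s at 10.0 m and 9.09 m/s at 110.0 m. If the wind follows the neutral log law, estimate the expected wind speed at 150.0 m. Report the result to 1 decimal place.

9.6 m/s

Log law: V ∝ ln(z/z₀). From the pair, with r = V₁/V₂ = 0.55446,
ln z₀ = (ln z₁ − r·ln z₂)/(1 − r) = (2.3026 − 0.55446×4.7005)/0.44554 = -0.6815 → z₀ = 0.5059 m
V₃ = V₁ · ln(z₃/z₀)/ln(z₁/z₀) = 5.04 × 5.6921/2.9840 = 9.6138 m/s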